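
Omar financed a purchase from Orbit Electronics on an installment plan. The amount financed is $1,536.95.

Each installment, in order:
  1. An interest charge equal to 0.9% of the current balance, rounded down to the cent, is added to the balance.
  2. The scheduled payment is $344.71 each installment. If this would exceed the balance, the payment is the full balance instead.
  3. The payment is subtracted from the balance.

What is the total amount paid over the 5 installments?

$1,576.03

Installment 1: opening $1,536.95; interest $13.83 → $1,550.78; payment $344.71; balance $1,206.07
Installment 2: opening $1,206.07; interest $10.85 → $1,216.92; payment $344.71; balance $872.21
Installment 3: opening $872.21; interest $7.84 → $880.05; payment $344.71; balance $535.34
Installment 4: opening $535.34; interest $4.81 → $540.15; payment $344.71; balance $195.44
Installment 5: opening $195.44; interest $1.75 → $197.19; payment $197.19; balance $0.00
Total paid: $1,576.03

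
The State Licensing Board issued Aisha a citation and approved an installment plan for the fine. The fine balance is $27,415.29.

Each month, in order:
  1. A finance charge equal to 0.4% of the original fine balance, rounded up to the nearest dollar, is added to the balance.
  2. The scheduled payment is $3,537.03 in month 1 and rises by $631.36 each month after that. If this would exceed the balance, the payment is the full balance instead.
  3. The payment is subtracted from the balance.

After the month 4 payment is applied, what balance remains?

$9,919.01

Month 1: $27,415.29 +$110.00 interest = $27,525.29; pay $3,537.03 → $23,988.26
Month 2: $23,988.26 +$110.00 interest = $24,098.26; pay $4,168.39 → $19,929.87
Month 3: $19,929.87 +$110.00 interest = $20,039.87; pay $4,799.75 → $15,240.12
Month 4: $15,240.12 +$110.00 interest = $15,350.12; pay $5,431.11 → $9,919.01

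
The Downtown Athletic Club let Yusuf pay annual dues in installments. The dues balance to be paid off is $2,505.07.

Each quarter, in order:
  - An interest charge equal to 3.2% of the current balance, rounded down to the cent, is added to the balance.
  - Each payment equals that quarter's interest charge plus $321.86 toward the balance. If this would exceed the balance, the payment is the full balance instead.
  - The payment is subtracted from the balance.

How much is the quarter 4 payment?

$371.12

Quarter 1: $2,505.07 +$80.16 interest = $2,585.23; pay $402.02 → $2,183.21
Quarter 2: $2,183.21 +$69.86 interest = $2,253.07; pay $391.72 → $1,861.35
Quarter 3: $1,861.35 +$59.56 interest = $1,920.91; pay $381.42 → $1,539.49
Quarter 4: $1,539.49 +$49.26 interest = $1,588.75; pay $371.12 → $1,217.63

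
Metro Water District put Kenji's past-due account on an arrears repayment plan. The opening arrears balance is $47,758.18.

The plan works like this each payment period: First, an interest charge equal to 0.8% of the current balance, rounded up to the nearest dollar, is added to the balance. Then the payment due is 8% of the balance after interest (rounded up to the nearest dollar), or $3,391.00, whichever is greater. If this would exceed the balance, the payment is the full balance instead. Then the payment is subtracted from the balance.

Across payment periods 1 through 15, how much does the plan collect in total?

Payment period 1: $47,758.18 +$383.00 interest = $48,141.18; pay $3,852.00 → $44,289.18
Payment period 2: $44,289.18 +$355.00 interest = $44,644.18; pay $3,572.00 → $41,072.18
Payment period 3: $41,072.18 +$329.00 interest = $41,401.18; pay $3,391.00 → $38,010.18
Payment period 4: $38,010.18 +$305.00 interest = $38,315.18; pay $3,391.00 → $34,924.18
Payment period 5: $34,924.18 +$280.00 interest = $35,204.18; pay $3,391.00 → $31,813.18
Payment period 6: $31,813.18 +$255.00 interest = $32,068.18; pay $3,391.00 → $28,677.18
Payment period 7: $28,677.18 +$230.00 interest = $28,907.18; pay $3,391.00 → $25,516.18
Payment period 8: $25,516.18 +$205.00 interest = $25,721.18; pay $3,391.00 → $22,330.18
Payment period 9: $22,330.18 +$179.00 interest = $22,509.18; pay $3,391.00 → $19,118.18
Payment period 10: $19,118.18 +$153.00 interest = $19,271.18; pay $3,391.00 → $15,880.18
Payment period 11: $15,880.18 +$128.00 interest = $16,008.18; pay $3,391.00 → $12,617.18
Payment period 12: $12,617.18 +$101.00 interest = $12,718.18; pay $3,391.00 → $9,327.18
Payment period 13: $9,327.18 +$75.00 interest = $9,402.18; pay $3,391.00 → $6,011.18
Payment period 14: $6,011.18 +$49.00 interest = $6,060.18; pay $3,391.00 → $2,669.18
Payment period 15: $2,669.18 +$22.00 interest = $2,691.18; pay $2,691.18 → $0.00
Total paid: $50,807.18

$50,807.18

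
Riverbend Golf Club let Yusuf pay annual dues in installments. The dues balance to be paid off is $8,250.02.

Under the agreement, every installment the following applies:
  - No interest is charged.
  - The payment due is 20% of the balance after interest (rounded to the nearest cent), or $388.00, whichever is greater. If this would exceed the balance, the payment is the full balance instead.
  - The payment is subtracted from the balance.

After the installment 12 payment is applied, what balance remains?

Installment 1: opening $8,250.02; payment $1,650.00; balance $6,600.02
Installment 2: opening $6,600.02; payment $1,320.00; balance $5,280.02
Installment 3: opening $5,280.02; payment $1,056.00; balance $4,224.02
Installment 4: opening $4,224.02; payment $844.80; balance $3,379.22
Installment 5: opening $3,379.22; payment $675.84; balance $2,703.38
Installment 6: opening $2,703.38; payment $540.68; balance $2,162.70
Installment 7: opening $2,162.70; payment $432.54; balance $1,730.16
Installment 8: opening $1,730.16; payment $388.00; balance $1,342.16
Installment 9: opening $1,342.16; payment $388.00; balance $954.16
Installment 10: opening $954.16; payment $388.00; balance $566.16
Installment 11: opening $566.16; payment $388.00; balance $178.16
Installment 12: opening $178.16; payment $178.16; balance $0.00

$0.00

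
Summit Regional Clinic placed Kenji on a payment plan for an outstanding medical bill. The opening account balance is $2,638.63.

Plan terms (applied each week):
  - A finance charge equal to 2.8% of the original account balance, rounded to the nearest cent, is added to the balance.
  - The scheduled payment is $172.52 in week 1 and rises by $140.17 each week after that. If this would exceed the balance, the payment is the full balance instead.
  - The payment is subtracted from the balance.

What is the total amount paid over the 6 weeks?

# | Opening | Interest | Payment | End bal
1 | $2,638.63 | $73.88 | $172.52 | $2,539.99
2 | $2,539.99 | $73.88 | $312.69 | $2,301.18
3 | $2,301.18 | $73.88 | $452.86 | $1,922.20
4 | $1,922.20 | $73.88 | $593.03 | $1,403.05
5 | $1,403.05 | $73.88 | $733.20 | $743.73
6 | $743.73 | $73.88 | $817.61 | $0.00
Total paid: $3,081.91

$3,081.91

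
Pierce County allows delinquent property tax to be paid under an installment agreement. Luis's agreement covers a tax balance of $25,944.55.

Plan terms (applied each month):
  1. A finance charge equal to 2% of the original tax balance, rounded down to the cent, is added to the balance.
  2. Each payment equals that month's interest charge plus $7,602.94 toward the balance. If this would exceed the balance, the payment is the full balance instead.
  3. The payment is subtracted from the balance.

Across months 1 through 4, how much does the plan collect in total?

$28,020.11

Month 1: $25,944.55 +$518.89 interest = $26,463.44; pay $8,121.83 → $18,341.61
Month 2: $18,341.61 +$518.89 interest = $18,860.50; pay $8,121.83 → $10,738.67
Month 3: $10,738.67 +$518.89 interest = $11,257.56; pay $8,121.83 → $3,135.73
Month 4: $3,135.73 +$518.89 interest = $3,654.62; pay $3,654.62 → $0.00
Total paid: $28,020.11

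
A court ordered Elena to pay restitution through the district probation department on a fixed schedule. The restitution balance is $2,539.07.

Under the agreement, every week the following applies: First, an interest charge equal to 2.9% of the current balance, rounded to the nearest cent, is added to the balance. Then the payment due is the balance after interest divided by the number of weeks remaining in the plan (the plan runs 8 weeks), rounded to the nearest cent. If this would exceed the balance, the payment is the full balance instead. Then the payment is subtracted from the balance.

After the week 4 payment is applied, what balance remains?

$1,423.33

# | Opening | Interest | Payment | End bal
1 | $2,539.07 | $73.63 | $326.59 | $2,286.11
2 | $2,286.11 | $66.30 | $336.06 | $2,016.35
3 | $2,016.35 | $58.47 | $345.80 | $1,729.02
4 | $1,729.02 | $50.14 | $355.83 | $1,423.33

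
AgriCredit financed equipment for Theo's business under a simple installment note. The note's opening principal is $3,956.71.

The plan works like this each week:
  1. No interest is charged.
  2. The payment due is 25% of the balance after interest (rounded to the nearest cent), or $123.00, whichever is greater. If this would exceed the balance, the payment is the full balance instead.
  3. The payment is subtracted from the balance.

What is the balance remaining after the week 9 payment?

# | Opening | Payment | End bal
1 | $3,956.71 | $989.18 | $2,967.53
2 | $2,967.53 | $741.88 | $2,225.65
3 | $2,225.65 | $556.41 | $1,669.24
4 | $1,669.24 | $417.31 | $1,251.93
5 | $1,251.93 | $312.98 | $938.95
6 | $938.95 | $234.74 | $704.21
7 | $704.21 | $176.05 | $528.16
8 | $528.16 | $132.04 | $396.12
9 | $396.12 | $123.00 | $273.12

$273.12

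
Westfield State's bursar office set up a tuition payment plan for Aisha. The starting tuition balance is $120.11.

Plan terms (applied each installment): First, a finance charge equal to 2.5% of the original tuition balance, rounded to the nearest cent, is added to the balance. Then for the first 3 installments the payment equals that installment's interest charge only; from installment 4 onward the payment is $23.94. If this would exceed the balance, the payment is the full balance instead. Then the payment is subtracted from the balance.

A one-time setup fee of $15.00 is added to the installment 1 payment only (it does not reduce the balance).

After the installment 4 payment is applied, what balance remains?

Installment 1: $120.11 +$3.00 interest = $123.11; pay $3.00 (+ $15.00 fee) → $120.11
Installment 2: $120.11 +$3.00 interest = $123.11; pay $3.00 → $120.11
Installment 3: $120.11 +$3.00 interest = $123.11; pay $3.00 → $120.11
Installment 4: $120.11 +$3.00 interest = $123.11; pay $23.94 → $99.17

$99.17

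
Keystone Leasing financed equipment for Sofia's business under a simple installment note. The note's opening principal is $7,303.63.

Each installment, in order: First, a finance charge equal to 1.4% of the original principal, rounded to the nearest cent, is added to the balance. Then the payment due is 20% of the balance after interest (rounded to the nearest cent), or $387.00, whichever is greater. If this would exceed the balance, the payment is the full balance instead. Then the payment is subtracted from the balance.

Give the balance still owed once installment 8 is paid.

$1,565.72

# | Opening | Interest | Payment | End bal
1 | $7,303.63 | $102.25 | $1,481.18 | $5,924.70
2 | $5,924.70 | $102.25 | $1,205.39 | $4,821.56
3 | $4,821.56 | $102.25 | $984.76 | $3,939.05
4 | $3,939.05 | $102.25 | $808.26 | $3,233.04
5 | $3,233.04 | $102.25 | $667.06 | $2,668.23
6 | $2,668.23 | $102.25 | $554.10 | $2,216.38
7 | $2,216.38 | $102.25 | $463.73 | $1,854.90
8 | $1,854.90 | $102.25 | $391.43 | $1,565.72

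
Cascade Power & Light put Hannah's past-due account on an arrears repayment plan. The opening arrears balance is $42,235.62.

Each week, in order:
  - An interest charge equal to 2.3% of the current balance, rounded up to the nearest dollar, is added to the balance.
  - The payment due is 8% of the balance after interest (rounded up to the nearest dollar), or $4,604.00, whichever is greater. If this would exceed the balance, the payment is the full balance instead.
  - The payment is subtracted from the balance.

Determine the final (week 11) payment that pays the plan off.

$1,959.62

Week 1: $42,235.62 +$972.00 interest = $43,207.62; pay $4,604.00 → $38,603.62
Week 2: $38,603.62 +$888.00 interest = $39,491.62; pay $4,604.00 → $34,887.62
Week 3: $34,887.62 +$803.00 interest = $35,690.62; pay $4,604.00 → $31,086.62
Week 4: $31,086.62 +$715.00 interest = $31,801.62; pay $4,604.00 → $27,197.62
Week 5: $27,197.62 +$626.00 interest = $27,823.62; pay $4,604.00 → $23,219.62
Week 6: $23,219.62 +$535.00 interest = $23,754.62; pay $4,604.00 → $19,150.62
Week 7: $19,150.62 +$441.00 interest = $19,591.62; pay $4,604.00 → $14,987.62
Week 8: $14,987.62 +$345.00 interest = $15,332.62; pay $4,604.00 → $10,728.62
Week 9: $10,728.62 +$247.00 interest = $10,975.62; pay $4,604.00 → $6,371.62
Week 10: $6,371.62 +$147.00 interest = $6,518.62; pay $4,604.00 → $1,914.62
Week 11: $1,914.62 +$45.00 interest = $1,959.62; pay $1,959.62 → $0.00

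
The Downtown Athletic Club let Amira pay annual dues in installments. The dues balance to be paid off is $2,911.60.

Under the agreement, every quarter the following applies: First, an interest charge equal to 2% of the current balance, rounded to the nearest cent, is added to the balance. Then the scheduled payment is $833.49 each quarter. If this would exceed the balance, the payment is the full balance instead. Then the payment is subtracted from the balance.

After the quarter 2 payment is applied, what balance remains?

Quarter 1: opening $2,911.60; interest $58.23 → $2,969.83; payment $833.49; balance $2,136.34
Quarter 2: opening $2,136.34; interest $42.73 → $2,179.07; payment $833.49; balance $1,345.58

$1,345.58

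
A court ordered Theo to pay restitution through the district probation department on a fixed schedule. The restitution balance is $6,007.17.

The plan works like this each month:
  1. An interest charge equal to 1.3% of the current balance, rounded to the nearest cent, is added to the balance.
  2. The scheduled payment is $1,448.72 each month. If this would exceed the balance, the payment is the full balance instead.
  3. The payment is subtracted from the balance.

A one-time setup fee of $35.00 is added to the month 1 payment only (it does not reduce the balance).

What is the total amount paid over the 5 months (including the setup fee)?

$6,252.13

Month 1: opening $6,007.17; interest $78.09 → $6,085.26; payment $1,448.72 (+ $35.00 fee); balance $4,636.54
Month 2: opening $4,636.54; interest $60.28 → $4,696.82; payment $1,448.72; balance $3,248.10
Month 3: opening $3,248.10; interest $42.23 → $3,290.33; payment $1,448.72; balance $1,841.61
Month 4: opening $1,841.61; interest $23.94 → $1,865.55; payment $1,448.72; balance $416.83
Month 5: opening $416.83; interest $5.42 → $422.25; payment $422.25; balance $0.00
Total paid: $6,252.13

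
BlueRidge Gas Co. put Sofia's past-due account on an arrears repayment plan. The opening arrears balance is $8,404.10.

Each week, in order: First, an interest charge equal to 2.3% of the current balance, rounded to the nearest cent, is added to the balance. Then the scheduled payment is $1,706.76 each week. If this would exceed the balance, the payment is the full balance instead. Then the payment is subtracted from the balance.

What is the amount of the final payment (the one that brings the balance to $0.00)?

Week 1: opening $8,404.10; interest $193.29 → $8,597.39; payment $1,706.76; balance $6,890.63
Week 2: opening $6,890.63; interest $158.48 → $7,049.11; payment $1,706.76; balance $5,342.35
Week 3: opening $5,342.35; interest $122.87 → $5,465.22; payment $1,706.76; balance $3,758.46
Week 4: opening $3,758.46; interest $86.44 → $3,844.90; payment $1,706.76; balance $2,138.14
Week 5: opening $2,138.14; interest $49.18 → $2,187.32; payment $1,706.76; balance $480.56
Week 6: opening $480.56; interest $11.05 → $491.61; payment $491.61; balance $0.00

$491.61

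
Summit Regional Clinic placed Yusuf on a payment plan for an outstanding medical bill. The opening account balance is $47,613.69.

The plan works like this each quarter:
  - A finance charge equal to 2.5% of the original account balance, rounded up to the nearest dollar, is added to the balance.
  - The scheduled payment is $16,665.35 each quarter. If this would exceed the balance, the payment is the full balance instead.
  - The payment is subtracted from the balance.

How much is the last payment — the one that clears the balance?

# | Opening | Interest | Payment | End bal
1 | $47,613.69 | $1,191.00 | $16,665.35 | $32,139.34
2 | $32,139.34 | $1,191.00 | $16,665.35 | $16,664.99
3 | $16,664.99 | $1,191.00 | $16,665.35 | $1,190.64
4 | $1,190.64 | $1,191.00 | $2,381.64 | $0.00

$2,381.64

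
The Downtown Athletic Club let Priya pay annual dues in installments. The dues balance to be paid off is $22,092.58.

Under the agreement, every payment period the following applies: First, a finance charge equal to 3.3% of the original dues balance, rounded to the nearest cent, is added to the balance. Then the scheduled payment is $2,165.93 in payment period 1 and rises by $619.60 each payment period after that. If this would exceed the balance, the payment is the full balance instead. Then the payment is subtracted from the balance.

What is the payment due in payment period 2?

$2,785.53

# | Opening | Interest | Payment | End bal
1 | $22,092.58 | $729.06 | $2,165.93 | $20,655.71
2 | $20,655.71 | $729.06 | $2,785.53 | $18,599.24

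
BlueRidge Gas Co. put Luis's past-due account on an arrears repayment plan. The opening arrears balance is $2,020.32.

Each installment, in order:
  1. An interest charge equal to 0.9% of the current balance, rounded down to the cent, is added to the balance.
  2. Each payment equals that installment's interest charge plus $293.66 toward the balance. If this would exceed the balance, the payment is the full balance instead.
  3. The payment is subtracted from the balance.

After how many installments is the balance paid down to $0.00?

Installment 1: opening $2,020.32; interest $18.18 → $2,038.50; payment $311.84; balance $1,726.66
Installment 2: opening $1,726.66; interest $15.53 → $1,742.19; payment $309.19; balance $1,433.00
Installment 3: opening $1,433.00; interest $12.89 → $1,445.89; payment $306.55; balance $1,139.34
Installment 4: opening $1,139.34; interest $10.25 → $1,149.59; payment $303.91; balance $845.68
Installment 5: opening $845.68; interest $7.61 → $853.29; payment $301.27; balance $552.02
Installment 6: opening $552.02; interest $4.96 → $556.98; payment $298.62; balance $258.36
Installment 7: opening $258.36; interest $2.32 → $260.68; payment $260.68; balance $0.00
Balance reaches $0.00 in installment 7.

7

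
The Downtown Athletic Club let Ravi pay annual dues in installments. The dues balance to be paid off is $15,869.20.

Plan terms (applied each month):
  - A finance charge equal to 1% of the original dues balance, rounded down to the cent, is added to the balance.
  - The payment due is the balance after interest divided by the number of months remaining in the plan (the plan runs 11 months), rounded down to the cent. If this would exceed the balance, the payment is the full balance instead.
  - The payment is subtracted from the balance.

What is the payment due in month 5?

$1,533.09

Month 1: opening $15,869.20; interest $158.69 → $16,027.89; payment $1,457.08; balance $14,570.81
Month 2: opening $14,570.81; interest $158.69 → $14,729.50; payment $1,472.95; balance $13,256.55
Month 3: opening $13,256.55; interest $158.69 → $13,415.24; payment $1,490.58; balance $11,924.66
Month 4: opening $11,924.66; interest $158.69 → $12,083.35; payment $1,510.41; balance $10,572.94
Month 5: opening $10,572.94; interest $158.69 → $10,731.63; payment $1,533.09; balance $9,198.54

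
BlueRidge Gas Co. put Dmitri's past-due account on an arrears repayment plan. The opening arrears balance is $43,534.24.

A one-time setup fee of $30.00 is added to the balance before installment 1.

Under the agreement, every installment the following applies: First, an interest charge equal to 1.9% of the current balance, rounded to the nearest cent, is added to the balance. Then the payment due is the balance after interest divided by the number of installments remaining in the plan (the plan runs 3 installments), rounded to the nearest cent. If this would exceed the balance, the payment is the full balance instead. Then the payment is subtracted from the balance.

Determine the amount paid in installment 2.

# | Opening | Interest | Payment | End bal
1 | $43,564.24 | $827.72 | $14,797.32 | $29,594.64
2 | $29,594.64 | $562.30 | $15,078.47 | $15,078.47

$15,078.47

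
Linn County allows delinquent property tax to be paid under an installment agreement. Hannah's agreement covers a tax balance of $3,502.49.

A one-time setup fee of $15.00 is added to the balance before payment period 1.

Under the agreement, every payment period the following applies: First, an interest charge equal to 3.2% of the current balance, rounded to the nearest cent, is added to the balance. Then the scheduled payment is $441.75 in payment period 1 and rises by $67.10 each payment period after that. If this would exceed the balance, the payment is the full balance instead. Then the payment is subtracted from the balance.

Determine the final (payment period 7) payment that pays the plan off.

# | Opening | Interest | Payment | End bal
1 | $3,517.49 | $112.56 | $441.75 | $3,188.30
2 | $3,188.30 | $102.03 | $508.85 | $2,781.48
3 | $2,781.48 | $89.01 | $575.95 | $2,294.54
4 | $2,294.54 | $73.43 | $643.05 | $1,724.92
5 | $1,724.92 | $55.20 | $710.15 | $1,069.97
6 | $1,069.97 | $34.24 | $777.25 | $326.96
7 | $326.96 | $10.46 | $337.42 | $0.00

$337.42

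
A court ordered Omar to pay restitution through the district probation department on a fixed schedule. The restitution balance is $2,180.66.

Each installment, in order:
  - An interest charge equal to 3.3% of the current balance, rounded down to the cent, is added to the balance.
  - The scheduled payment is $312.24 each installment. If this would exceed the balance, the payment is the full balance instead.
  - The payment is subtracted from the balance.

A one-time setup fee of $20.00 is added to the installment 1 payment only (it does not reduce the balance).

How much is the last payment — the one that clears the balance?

$21.81

# | Opening | Interest | Payment | Fee | End bal
1 | $2,180.66 | $71.96 | $312.24 | $20.00 | $1,940.38
2 | $1,940.38 | $64.03 | $312.24 | — | $1,692.17
3 | $1,692.17 | $55.84 | $312.24 | — | $1,435.77
4 | $1,435.77 | $47.38 | $312.24 | — | $1,170.91
5 | $1,170.91 | $38.64 | $312.24 | — | $897.31
6 | $897.31 | $29.61 | $312.24 | — | $614.68
7 | $614.68 | $20.28 | $312.24 | — | $322.72
8 | $322.72 | $10.64 | $312.24 | — | $21.12
9 | $21.12 | $0.69 | $21.81 | — | $0.00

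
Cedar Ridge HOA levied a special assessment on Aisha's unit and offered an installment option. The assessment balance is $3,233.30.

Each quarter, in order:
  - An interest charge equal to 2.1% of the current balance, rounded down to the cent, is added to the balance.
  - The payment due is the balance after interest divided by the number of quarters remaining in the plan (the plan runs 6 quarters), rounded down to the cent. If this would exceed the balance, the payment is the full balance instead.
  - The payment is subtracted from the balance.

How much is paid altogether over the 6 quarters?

Quarter 1: opening $3,233.30; interest $67.89 → $3,301.19; payment $550.19; balance $2,751.00
Quarter 2: opening $2,751.00; interest $57.77 → $2,808.77; payment $561.75; balance $2,247.02
Quarter 3: opening $2,247.02; interest $47.18 → $2,294.20; payment $573.55; balance $1,720.65
Quarter 4: opening $1,720.65; interest $36.13 → $1,756.78; payment $585.59; balance $1,171.19
Quarter 5: opening $1,171.19; interest $24.59 → $1,195.78; payment $597.89; balance $597.89
Quarter 6: opening $597.89; interest $12.55 → $610.44; payment $610.44; balance $0.00
Total paid: $3,479.41

$3,479.41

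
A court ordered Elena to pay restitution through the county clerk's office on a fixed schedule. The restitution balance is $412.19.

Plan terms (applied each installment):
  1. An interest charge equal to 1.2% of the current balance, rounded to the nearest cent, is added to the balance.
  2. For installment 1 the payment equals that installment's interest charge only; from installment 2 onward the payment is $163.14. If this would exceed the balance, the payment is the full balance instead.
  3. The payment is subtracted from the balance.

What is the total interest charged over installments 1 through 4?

Installment 1: $412.19 +$4.95 interest = $417.14; pay $4.95 → $412.19
Installment 2: $412.19 +$4.95 interest = $417.14; pay $163.14 → $254.00
Installment 3: $254.00 +$3.05 interest = $257.05; pay $163.14 → $93.91
Installment 4: $93.91 +$1.13 interest = $95.04; pay $95.04 → $0.00
Total interest: $4.95 + $4.95 + $3.05 + $1.13 = $14.08

$14.08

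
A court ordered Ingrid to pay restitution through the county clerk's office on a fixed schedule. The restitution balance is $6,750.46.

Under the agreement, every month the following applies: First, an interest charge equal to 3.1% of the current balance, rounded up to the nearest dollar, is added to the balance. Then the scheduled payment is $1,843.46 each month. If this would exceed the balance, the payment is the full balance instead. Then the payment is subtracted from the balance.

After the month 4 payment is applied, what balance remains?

$0.00

Month 1: $6,750.46 +$210.00 interest = $6,960.46; pay $1,843.46 → $5,117.00
Month 2: $5,117.00 +$159.00 interest = $5,276.00; pay $1,843.46 → $3,432.54
Month 3: $3,432.54 +$107.00 interest = $3,539.54; pay $1,843.46 → $1,696.08
Month 4: $1,696.08 +$53.00 interest = $1,749.08; pay $1,749.08 → $0.00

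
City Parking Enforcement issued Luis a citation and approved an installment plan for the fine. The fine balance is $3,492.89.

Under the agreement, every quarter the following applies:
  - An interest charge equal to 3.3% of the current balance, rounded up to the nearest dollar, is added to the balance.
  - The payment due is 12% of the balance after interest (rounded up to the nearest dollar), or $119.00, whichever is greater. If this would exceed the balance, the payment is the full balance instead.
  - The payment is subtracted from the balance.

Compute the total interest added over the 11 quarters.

$829.00

# | Opening | Interest | Payment | End bal
1 | $3,492.89 | $116.00 | $434.00 | $3,174.89
2 | $3,174.89 | $105.00 | $394.00 | $2,885.89
3 | $2,885.89 | $96.00 | $358.00 | $2,623.89
4 | $2,623.89 | $87.00 | $326.00 | $2,384.89
5 | $2,384.89 | $79.00 | $296.00 | $2,167.89
6 | $2,167.89 | $72.00 | $269.00 | $1,970.89
7 | $1,970.89 | $66.00 | $245.00 | $1,791.89
8 | $1,791.89 | $60.00 | $223.00 | $1,628.89
9 | $1,628.89 | $54.00 | $202.00 | $1,480.89
10 | $1,480.89 | $49.00 | $184.00 | $1,345.89
11 | $1,345.89 | $45.00 | $167.00 | $1,223.89
Total interest: $116.00 + $105.00 + $96.00 + $87.00 + $79.00 + $72.00 + $66.00 + $60.00 + $54.00 + $49.00 + $45.00 = $829.00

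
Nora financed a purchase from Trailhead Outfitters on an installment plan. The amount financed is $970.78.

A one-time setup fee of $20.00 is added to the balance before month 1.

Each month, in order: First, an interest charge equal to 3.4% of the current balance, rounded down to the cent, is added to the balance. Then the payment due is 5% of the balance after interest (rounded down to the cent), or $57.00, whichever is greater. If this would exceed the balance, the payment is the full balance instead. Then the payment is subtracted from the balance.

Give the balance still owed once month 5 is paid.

Month 1: opening $990.78; interest $33.68 → $1,024.46; payment $57.00; balance $967.46
Month 2: opening $967.46; interest $32.89 → $1,000.35; payment $57.00; balance $943.35
Month 3: opening $943.35; interest $32.07 → $975.42; payment $57.00; balance $918.42
Month 4: opening $918.42; interest $31.22 → $949.64; payment $57.00; balance $892.64
Month 5: opening $892.64; interest $30.34 → $922.98; payment $57.00; balance $865.98

$865.98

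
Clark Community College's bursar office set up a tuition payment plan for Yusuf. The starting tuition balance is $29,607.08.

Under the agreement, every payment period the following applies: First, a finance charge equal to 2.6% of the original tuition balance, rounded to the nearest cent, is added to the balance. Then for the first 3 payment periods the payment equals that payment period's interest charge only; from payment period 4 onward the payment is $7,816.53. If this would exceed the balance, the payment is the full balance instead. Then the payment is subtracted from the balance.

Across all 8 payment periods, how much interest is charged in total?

$6,158.24

Payment period 1: opening $29,607.08; interest $769.78 → $30,376.86; payment $769.78; balance $29,607.08
Payment period 2: opening $29,607.08; interest $769.78 → $30,376.86; payment $769.78; balance $29,607.08
Payment period 3: opening $29,607.08; interest $769.78 → $30,376.86; payment $769.78; balance $29,607.08
Payment period 4: opening $29,607.08; interest $769.78 → $30,376.86; payment $7,816.53; balance $22,560.33
Payment period 5: opening $22,560.33; interest $769.78 → $23,330.11; payment $7,816.53; balance $15,513.58
Payment period 6: opening $15,513.58; interest $769.78 → $16,283.36; payment $7,816.53; balance $8,466.83
Payment period 7: opening $8,466.83; interest $769.78 → $9,236.61; payment $7,816.53; balance $1,420.08
Payment period 8: opening $1,420.08; interest $769.78 → $2,189.86; payment $2,189.86; balance $0.00
Total interest: $769.78 + $769.78 + $769.78 + $769.78 + $769.78 + $769.78 + $769.78 + $769.78 = $6,158.24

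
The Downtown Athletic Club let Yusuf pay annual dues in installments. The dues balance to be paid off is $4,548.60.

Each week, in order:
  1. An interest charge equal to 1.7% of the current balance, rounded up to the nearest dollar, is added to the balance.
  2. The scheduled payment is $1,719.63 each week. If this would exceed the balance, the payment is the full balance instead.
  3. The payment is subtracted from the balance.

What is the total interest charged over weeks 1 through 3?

$150.00

Week 1: opening $4,548.60; interest $78.00 → $4,626.60; payment $1,719.63; balance $2,906.97
Week 2: opening $2,906.97; interest $50.00 → $2,956.97; payment $1,719.63; balance $1,237.34
Week 3: opening $1,237.34; interest $22.00 → $1,259.34; payment $1,259.34; balance $0.00
Total interest: $78.00 + $50.00 + $22.00 = $150.00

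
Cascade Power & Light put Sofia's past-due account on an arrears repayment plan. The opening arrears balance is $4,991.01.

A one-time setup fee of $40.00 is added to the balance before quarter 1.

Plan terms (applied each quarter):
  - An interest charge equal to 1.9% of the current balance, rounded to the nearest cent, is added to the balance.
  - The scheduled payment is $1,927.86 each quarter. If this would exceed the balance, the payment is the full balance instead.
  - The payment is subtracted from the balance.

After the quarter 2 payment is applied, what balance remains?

Quarter 1: opening $5,031.01; interest $95.59 → $5,126.60; payment $1,927.86; balance $3,198.74
Quarter 2: opening $3,198.74; interest $60.78 → $3,259.52; payment $1,927.86; balance $1,331.66

$1,331.66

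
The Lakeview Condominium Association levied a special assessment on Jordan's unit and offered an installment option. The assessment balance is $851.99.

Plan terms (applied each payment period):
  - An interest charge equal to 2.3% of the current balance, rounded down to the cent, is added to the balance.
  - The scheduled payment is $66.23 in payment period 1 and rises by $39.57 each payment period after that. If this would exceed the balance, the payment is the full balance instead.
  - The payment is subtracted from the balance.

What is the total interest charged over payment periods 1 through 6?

Payment period 1: $851.99 +$19.59 interest = $871.58; pay $66.23 → $805.35
Payment period 2: $805.35 +$18.52 interest = $823.87; pay $105.80 → $718.07
Payment period 3: $718.07 +$16.51 interest = $734.58; pay $145.37 → $589.21
Payment period 4: $589.21 +$13.55 interest = $602.76; pay $184.94 → $417.82
Payment period 5: $417.82 +$9.60 interest = $427.42; pay $224.51 → $202.91
Payment period 6: $202.91 +$4.66 interest = $207.57; pay $207.57 → $0.00
Total interest: $19.59 + $18.52 + $16.51 + $13.55 + $9.60 + $4.66 = $82.43

$82.43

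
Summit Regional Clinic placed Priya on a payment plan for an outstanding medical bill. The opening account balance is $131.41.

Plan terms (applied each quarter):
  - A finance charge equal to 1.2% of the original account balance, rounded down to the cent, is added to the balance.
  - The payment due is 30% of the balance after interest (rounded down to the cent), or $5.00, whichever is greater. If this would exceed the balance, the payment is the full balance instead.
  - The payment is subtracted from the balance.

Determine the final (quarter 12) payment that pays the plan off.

# | Opening | Interest | Payment | End bal
1 | $131.41 | $1.57 | $39.89 | $93.09
2 | $93.09 | $1.57 | $28.39 | $66.27
3 | $66.27 | $1.57 | $20.35 | $47.49
4 | $47.49 | $1.57 | $14.71 | $34.35
5 | $34.35 | $1.57 | $10.77 | $25.15
6 | $25.15 | $1.57 | $8.01 | $18.71
7 | $18.71 | $1.57 | $6.08 | $14.20
8 | $14.20 | $1.57 | $5.00 | $10.77
9 | $10.77 | $1.57 | $5.00 | $7.34
10 | $7.34 | $1.57 | $5.00 | $3.91
11 | $3.91 | $1.57 | $5.00 | $0.48
12 | $0.48 | $1.57 | $2.05 | $0.00

$2.05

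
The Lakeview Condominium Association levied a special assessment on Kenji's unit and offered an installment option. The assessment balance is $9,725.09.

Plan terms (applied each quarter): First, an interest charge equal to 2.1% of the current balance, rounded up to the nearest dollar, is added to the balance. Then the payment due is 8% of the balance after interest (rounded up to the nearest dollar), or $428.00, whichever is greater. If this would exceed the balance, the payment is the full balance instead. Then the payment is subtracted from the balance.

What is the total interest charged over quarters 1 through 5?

# | Opening | Interest | Payment | End bal
1 | $9,725.09 | $205.00 | $795.00 | $9,135.09
2 | $9,135.09 | $192.00 | $747.00 | $8,580.09
3 | $8,580.09 | $181.00 | $701.00 | $8,060.09
4 | $8,060.09 | $170.00 | $659.00 | $7,571.09
5 | $7,571.09 | $159.00 | $619.00 | $7,111.09
Total interest: $205.00 + $192.00 + $181.00 + $170.00 + $159.00 = $907.00

$907.00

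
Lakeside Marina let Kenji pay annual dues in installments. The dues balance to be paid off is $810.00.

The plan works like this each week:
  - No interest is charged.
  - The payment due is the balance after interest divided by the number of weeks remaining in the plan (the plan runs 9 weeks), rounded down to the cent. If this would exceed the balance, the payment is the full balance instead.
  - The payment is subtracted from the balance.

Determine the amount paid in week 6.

$90.00

Week 1: opening $810.00; payment $90.00; balance $720.00
Week 2: opening $720.00; payment $90.00; balance $630.00
Week 3: opening $630.00; payment $90.00; balance $540.00
Week 4: opening $540.00; payment $90.00; balance $450.00
Week 5: opening $450.00; payment $90.00; balance $360.00
Week 6: opening $360.00; payment $90.00; balance $270.00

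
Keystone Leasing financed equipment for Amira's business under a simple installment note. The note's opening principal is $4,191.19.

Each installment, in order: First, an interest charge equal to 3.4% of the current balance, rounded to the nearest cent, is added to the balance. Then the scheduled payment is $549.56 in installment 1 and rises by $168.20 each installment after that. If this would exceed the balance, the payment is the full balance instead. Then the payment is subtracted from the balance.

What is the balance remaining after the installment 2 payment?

Installment 1: $4,191.19 +$142.50 interest = $4,333.69; pay $549.56 → $3,784.13
Installment 2: $3,784.13 +$128.66 interest = $3,912.79; pay $717.76 → $3,195.03

$3,195.03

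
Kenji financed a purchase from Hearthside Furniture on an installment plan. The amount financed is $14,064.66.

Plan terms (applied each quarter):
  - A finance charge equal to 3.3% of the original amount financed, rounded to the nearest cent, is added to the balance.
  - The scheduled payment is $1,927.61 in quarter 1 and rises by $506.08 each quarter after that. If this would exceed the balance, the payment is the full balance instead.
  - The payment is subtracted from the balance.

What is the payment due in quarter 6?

Quarter 1: $14,064.66 +$464.13 interest = $14,528.79; pay $1,927.61 → $12,601.18
Quarter 2: $12,601.18 +$464.13 interest = $13,065.31; pay $2,433.69 → $10,631.62
Quarter 3: $10,631.62 +$464.13 interest = $11,095.75; pay $2,939.77 → $8,155.98
Quarter 4: $8,155.98 +$464.13 interest = $8,620.11; pay $3,445.85 → $5,174.26
Quarter 5: $5,174.26 +$464.13 interest = $5,638.39; pay $3,951.93 → $1,686.46
Quarter 6: $1,686.46 +$464.13 interest = $2,150.59; pay $2,150.59 → $0.00

$2,150.59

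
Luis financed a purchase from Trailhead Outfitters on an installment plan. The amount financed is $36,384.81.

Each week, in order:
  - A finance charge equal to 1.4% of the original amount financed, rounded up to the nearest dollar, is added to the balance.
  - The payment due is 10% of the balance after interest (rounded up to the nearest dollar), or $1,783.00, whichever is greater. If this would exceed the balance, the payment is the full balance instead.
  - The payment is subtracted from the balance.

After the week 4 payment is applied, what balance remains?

$25,448.81

Week 1: $36,384.81 +$510.00 interest = $36,894.81; pay $3,690.00 → $33,204.81
Week 2: $33,204.81 +$510.00 interest = $33,714.81; pay $3,372.00 → $30,342.81
Week 3: $30,342.81 +$510.00 interest = $30,852.81; pay $3,086.00 → $27,766.81
Week 4: $27,766.81 +$510.00 interest = $28,276.81; pay $2,828.00 → $25,448.81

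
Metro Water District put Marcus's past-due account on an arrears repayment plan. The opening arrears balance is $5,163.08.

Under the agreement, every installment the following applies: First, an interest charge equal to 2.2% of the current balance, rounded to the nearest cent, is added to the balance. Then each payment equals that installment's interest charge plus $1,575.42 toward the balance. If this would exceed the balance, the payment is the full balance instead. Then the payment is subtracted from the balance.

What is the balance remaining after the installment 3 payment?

$436.82

# | Opening | Interest | Payment | End bal
1 | $5,163.08 | $113.59 | $1,689.01 | $3,587.66
2 | $3,587.66 | $78.93 | $1,654.35 | $2,012.24
3 | $2,012.24 | $44.27 | $1,619.69 | $436.82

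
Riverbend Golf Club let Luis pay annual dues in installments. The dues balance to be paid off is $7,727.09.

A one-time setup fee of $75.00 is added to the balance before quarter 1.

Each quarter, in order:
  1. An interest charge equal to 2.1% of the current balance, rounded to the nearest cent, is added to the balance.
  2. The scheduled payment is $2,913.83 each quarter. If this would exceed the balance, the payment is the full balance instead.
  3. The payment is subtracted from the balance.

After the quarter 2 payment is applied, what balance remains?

$2,244.36

Quarter 1: opening $7,802.09; interest $163.84 → $7,965.93; payment $2,913.83; balance $5,052.10
Quarter 2: opening $5,052.10; interest $106.09 → $5,158.19; payment $2,913.83; balance $2,244.36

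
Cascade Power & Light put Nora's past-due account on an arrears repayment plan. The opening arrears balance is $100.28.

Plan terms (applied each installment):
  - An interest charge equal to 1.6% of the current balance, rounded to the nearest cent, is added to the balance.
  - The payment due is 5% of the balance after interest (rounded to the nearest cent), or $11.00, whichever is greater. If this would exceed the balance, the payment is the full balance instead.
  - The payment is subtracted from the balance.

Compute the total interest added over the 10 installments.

$8.98

Installment 1: opening $100.28; interest $1.60 → $101.88; payment $11.00; balance $90.88
Installment 2: opening $90.88; interest $1.45 → $92.33; payment $11.00; balance $81.33
Installment 3: opening $81.33; interest $1.30 → $82.63; payment $11.00; balance $71.63
Installment 4: opening $71.63; interest $1.15 → $72.78; payment $11.00; balance $61.78
Installment 5: opening $61.78; interest $0.99 → $62.77; payment $11.00; balance $51.77
Installment 6: opening $51.77; interest $0.83 → $52.60; payment $11.00; balance $41.60
Installment 7: opening $41.60; interest $0.67 → $42.27; payment $11.00; balance $31.27
Installment 8: opening $31.27; interest $0.50 → $31.77; payment $11.00; balance $20.77
Installment 9: opening $20.77; interest $0.33 → $21.10; payment $11.00; balance $10.10
Installment 10: opening $10.10; interest $0.16 → $10.26; payment $10.26; balance $0.00
Total interest: $1.60 + $1.45 + $1.30 + $1.15 + $0.99 + $0.83 + $0.67 + $0.50 + $0.33 + $0.16 = $8.98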